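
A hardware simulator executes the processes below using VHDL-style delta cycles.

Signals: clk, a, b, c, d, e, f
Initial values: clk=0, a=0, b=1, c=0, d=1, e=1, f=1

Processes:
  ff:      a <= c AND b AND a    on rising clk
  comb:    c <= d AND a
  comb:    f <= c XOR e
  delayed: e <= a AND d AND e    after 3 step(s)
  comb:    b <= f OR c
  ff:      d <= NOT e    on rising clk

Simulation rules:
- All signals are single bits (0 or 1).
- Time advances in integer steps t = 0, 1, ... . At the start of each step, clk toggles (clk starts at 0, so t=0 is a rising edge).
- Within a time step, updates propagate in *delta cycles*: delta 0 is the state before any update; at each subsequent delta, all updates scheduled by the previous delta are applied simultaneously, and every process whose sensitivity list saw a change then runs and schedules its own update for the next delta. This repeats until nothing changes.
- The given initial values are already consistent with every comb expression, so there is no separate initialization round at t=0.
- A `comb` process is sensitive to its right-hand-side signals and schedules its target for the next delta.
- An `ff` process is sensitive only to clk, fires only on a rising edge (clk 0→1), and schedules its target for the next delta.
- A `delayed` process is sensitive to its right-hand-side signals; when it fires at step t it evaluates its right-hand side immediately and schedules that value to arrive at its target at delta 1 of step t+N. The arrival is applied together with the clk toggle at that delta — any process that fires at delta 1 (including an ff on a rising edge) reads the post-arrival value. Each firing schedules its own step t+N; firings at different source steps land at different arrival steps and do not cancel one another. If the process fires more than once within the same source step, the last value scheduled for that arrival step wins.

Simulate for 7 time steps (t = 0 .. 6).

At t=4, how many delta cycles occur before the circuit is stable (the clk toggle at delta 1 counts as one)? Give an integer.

2

t=0 Δ0: f=1 clk=0 d=1 b=1 c=0 a=0 e=1
  Δ1: clk:0→1
  Δ2: d:1→0
  (2Δ to stable)
t=1 Δ0: f=1 clk=1 d=0 b=1 c=0 a=0 e=1
  Δ1: clk:1→0
  (1Δ to stable)
t=2 Δ0: f=1 clk=0 d=0 b=1 c=0 a=0 e=1
  Δ1: clk:0→1
  (1Δ to stable)
t=3 Δ0: f=1 clk=1 d=0 b=1 c=0 a=0 e=1
  Δ1: clk:1→0, e:1→0
  Δ2: f:1→0
  Δ3: b:1→0
  (3Δ to stable)
t=4 Δ0: f=0 clk=0 d=0 b=0 c=0 a=0 e=0
  Δ1: clk:0→1
  Δ2: d:0→1
  (2Δ to stable)
t=5 Δ0: f=0 clk=1 d=1 b=0 c=0 a=0 e=0
  Δ1: clk:1→0
  (1Δ to stable)
t=6 Δ0: f=0 clk=0 d=1 b=0 c=0 a=0 e=0
  Δ1: clk:0→1
  (1Δ to stable)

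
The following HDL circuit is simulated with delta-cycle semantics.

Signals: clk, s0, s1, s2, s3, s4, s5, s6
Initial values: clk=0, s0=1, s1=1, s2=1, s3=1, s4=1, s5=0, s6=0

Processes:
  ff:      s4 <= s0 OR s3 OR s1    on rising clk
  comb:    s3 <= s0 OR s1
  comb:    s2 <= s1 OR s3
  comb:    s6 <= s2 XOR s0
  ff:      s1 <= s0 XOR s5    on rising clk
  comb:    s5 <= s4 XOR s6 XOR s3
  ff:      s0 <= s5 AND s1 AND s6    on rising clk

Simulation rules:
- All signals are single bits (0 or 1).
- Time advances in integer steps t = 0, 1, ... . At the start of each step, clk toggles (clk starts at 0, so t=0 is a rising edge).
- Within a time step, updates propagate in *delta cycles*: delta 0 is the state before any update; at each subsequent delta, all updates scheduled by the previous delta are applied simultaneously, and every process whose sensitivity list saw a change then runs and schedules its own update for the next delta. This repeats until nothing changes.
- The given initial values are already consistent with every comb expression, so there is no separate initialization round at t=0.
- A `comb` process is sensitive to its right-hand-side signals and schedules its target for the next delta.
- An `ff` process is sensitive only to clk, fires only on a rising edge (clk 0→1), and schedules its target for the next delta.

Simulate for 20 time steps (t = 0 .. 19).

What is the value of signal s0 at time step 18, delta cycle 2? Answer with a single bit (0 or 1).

1

t=0 Δ0: s0=1 s6=0 s2=1 s3=1 clk=0 s5=0 s1=1 s4=1
  Δ1: clk:0→1
  Δ2: s0:1→0
  Δ3: s6:0→1
  Δ4: s5:0→1
  (4Δ to stable)
t=1 Δ0: s0=0 s6=1 s2=1 s3=1 clk=1 s5=1 s1=1 s4=1
  Δ1: clk:1→0
  (1Δ to stable)
t=2 Δ0: s0=0 s6=1 s2=1 s3=1 clk=0 s5=1 s1=1 s4=1
  Δ1: clk:0→1
  Δ2: s0:0→1
  Δ3: s6:1→0
  Δ4: s5:1→0
  (4Δ to stable)
t=3 Δ0: s0=1 s6=0 s2=1 s3=1 clk=1 s5=0 s1=1 s4=1
  Δ1: clk:1→0
  (1Δ to stable)
t=4 Δ0: s0=1 s6=0 s2=1 s3=1 clk=0 s5=0 s1=1 s4=1
  Δ1: clk:0→1
  Δ2: s0:1→0
  Δ3: s6:0→1
  Δ4: s5:0→1
  (4Δ to stable)
t=5 Δ0: s0=0 s6=1 s2=1 s3=1 clk=1 s5=1 s1=1 s4=1
  Δ1: clk:1→0
  (1Δ to stable)
t=6 Δ0: s0=0 s6=1 s2=1 s3=1 clk=0 s5=1 s1=1 s4=1
  Δ1: clk:0→1
  Δ2: s0:0→1
  Δ3: s6:1→0
  Δ4: s5:1→0
  (4Δ to stable)
t=7 Δ0: s0=1 s6=0 s2=1 s3=1 clk=1 s5=0 s1=1 s4=1
  Δ1: clk:1→0
  (1Δ to stable)
t=8 Δ0: s0=1 s6=0 s2=1 s3=1 clk=0 s5=0 s1=1 s4=1
  Δ1: clk:0→1
  Δ2: s0:1→0
  Δ3: s6:0→1
  Δ4: s5:0→1
  (4Δ to stable)
t=9 Δ0: s0=0 s6=1 s2=1 s3=1 clk=1 s5=1 s1=1 s4=1
  Δ1: clk:1→0
  (1Δ to stable)
t=10 Δ0: s0=0 s6=1 s2=1 s3=1 clk=0 s5=1 s1=1 s4=1
  Δ1: clk:0→1
  Δ2: s0:0→1
  Δ3: s6:1→0
  Δ4: s5:1→0
  (4Δ to stable)
t=11 Δ0: s0=1 s6=0 s2=1 s3=1 clk=1 s5=0 s1=1 s4=1
  Δ1: clk:1→0
  (1Δ to stable)
t=12 Δ0: s0=1 s6=0 s2=1 s3=1 clk=0 s5=0 s1=1 s4=1
  Δ1: clk:0→1
  Δ2: s0:1→0
  Δ3: s6:0→1
  Δ4: s5:0→1
  (4Δ to stable)
t=13 Δ0: s0=0 s6=1 s2=1 s3=1 clk=1 s5=1 s1=1 s4=1
  Δ1: clk:1→0
  (1Δ to stable)
t=14 Δ0: s0=0 s6=1 s2=1 s3=1 clk=0 s5=1 s1=1 s4=1
  Δ1: clk:0→1
  Δ2: s0:0→1
  Δ3: s6:1→0
  Δ4: s5:1→0
  (4Δ to stable)
t=15 Δ0: s0=1 s6=0 s2=1 s3=1 clk=1 s5=0 s1=1 s4=1
  Δ1: clk:1→0
  (1Δ to stable)
t=16 Δ0: s0=1 s6=0 s2=1 s3=1 clk=0 s5=0 s1=1 s4=1
  Δ1: clk:0→1
  Δ2: s0:1→0
  Δ3: s6:0→1
  Δ4: s5:0→1
  (4Δ to stable)
t=17 Δ0: s0=0 s6=1 s2=1 s3=1 clk=1 s5=1 s1=1 s4=1
  Δ1: clk:1→0
  (1Δ to stable)
t=18 Δ0: s0=0 s6=1 s2=1 s3=1 clk=0 s5=1 s1=1 s4=1
  Δ1: clk:0→1
  Δ2: s0:0→1
  Δ3: s6:1→0
  Δ4: s5:1→0
  (4Δ to stable)
t=19 Δ0: s0=1 s6=0 s2=1 s3=1 clk=1 s5=0 s1=1 s4=1
  Δ1: clk:1→0
  (1Δ to stable)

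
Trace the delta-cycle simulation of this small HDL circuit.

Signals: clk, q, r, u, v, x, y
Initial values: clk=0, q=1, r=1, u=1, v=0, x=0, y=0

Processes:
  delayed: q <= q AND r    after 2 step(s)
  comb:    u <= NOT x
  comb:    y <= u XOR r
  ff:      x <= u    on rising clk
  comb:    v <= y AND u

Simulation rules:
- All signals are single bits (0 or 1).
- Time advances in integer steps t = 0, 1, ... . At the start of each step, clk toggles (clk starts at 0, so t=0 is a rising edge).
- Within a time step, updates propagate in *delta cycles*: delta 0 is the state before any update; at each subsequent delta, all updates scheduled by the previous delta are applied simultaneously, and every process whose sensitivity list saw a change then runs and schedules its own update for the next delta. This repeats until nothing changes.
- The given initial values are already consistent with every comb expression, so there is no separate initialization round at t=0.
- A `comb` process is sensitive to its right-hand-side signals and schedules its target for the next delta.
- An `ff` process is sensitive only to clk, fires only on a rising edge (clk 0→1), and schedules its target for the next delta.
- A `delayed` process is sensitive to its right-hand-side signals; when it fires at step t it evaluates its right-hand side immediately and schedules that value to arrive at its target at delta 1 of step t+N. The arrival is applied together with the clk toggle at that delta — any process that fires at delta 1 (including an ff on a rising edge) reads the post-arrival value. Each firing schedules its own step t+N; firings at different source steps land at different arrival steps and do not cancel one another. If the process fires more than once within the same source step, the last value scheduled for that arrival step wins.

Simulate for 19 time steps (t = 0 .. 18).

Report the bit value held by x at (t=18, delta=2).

t0.Δ0 clk=0 u=1 r=1 q=1 v=0 y=0 x=0
t0.Δ1 clk=1 u=1 r=1 q=1 v=0 y=0 x=0
t0.Δ2 clk=1 u=1 r=1 q=1 v=0 y=0 x=1
t0.Δ3 clk=1 u=0 r=1 q=1 v=0 y=0 x=1
t0.Δ4 clk=1 u=0 r=1 q=1 v=0 y=1 x=1
t1.Δ0 clk=1 u=0 r=1 q=1 v=0 y=1 x=1
t1.Δ1 clk=0 u=0 r=1 q=1 v=0 y=1 x=1
t2.Δ0 clk=0 u=0 r=1 q=1 v=0 y=1 x=1
t2.Δ1 clk=1 u=0 r=1 q=1 v=0 y=1 x=1
t2.Δ2 clk=1 u=0 r=1 q=1 v=0 y=1 x=0
t2.Δ3 clk=1 u=1 r=1 q=1 v=0 y=1 x=0
t2.Δ4 clk=1 u=1 r=1 q=1 v=1 y=0 x=0
t2.Δ5 clk=1 u=1 r=1 q=1 v=0 y=0 x=0
t3.Δ0 clk=1 u=1 r=1 q=1 v=0 y=0 x=0
t3.Δ1 clk=0 u=1 r=1 q=1 v=0 y=0 x=0
t4.Δ0 clk=0 u=1 r=1 q=1 v=0 y=0 x=0
t4.Δ1 clk=1 u=1 r=1 q=1 v=0 y=0 x=0
t4.Δ2 clk=1 u=1 r=1 q=1 v=0 y=0 x=1
t4.Δ3 clk=1 u=0 r=1 q=1 v=0 y=0 x=1
t4.Δ4 clk=1 u=0 r=1 q=1 v=0 y=1 x=1
t5.Δ0 clk=1 u=0 r=1 q=1 v=0 y=1 x=1
t5.Δ1 clk=0 u=0 r=1 q=1 v=0 y=1 x=1
t6.Δ0 clk=0 u=0 r=1 q=1 v=0 y=1 x=1
t6.Δ1 clk=1 u=0 r=1 q=1 v=0 y=1 x=1
t6.Δ2 clk=1 u=0 r=1 q=1 v=0 y=1 x=0
t6.Δ3 clk=1 u=1 r=1 q=1 v=0 y=1 x=0
t6.Δ4 clk=1 u=1 r=1 q=1 v=1 y=0 x=0
t6.Δ5 clk=1 u=1 r=1 q=1 v=0 y=0 x=0
t7.Δ0 clk=1 u=1 r=1 q=1 v=0 y=0 x=0
t7.Δ1 clk=0 u=1 r=1 q=1 v=0 y=0 x=0
t8.Δ0 clk=0 u=1 r=1 q=1 v=0 y=0 x=0
t8.Δ1 clk=1 u=1 r=1 q=1 v=0 y=0 x=0
t8.Δ2 clk=1 u=1 r=1 q=1 v=0 y=0 x=1
t8.Δ3 clk=1 u=0 r=1 q=1 v=0 y=0 x=1
t8.Δ4 clk=1 u=0 r=1 q=1 v=0 y=1 x=1
t9.Δ0 clk=1 u=0 r=1 q=1 v=0 y=1 x=1
t9.Δ1 clk=0 u=0 r=1 q=1 v=0 y=1 x=1
t10.Δ0 clk=0 u=0 r=1 q=1 v=0 y=1 x=1
t10.Δ1 clk=1 u=0 r=1 q=1 v=0 y=1 x=1
t10.Δ2 clk=1 u=0 r=1 q=1 v=0 y=1 x=0
t10.Δ3 clk=1 u=1 r=1 q=1 v=0 y=1 x=0
t10.Δ4 clk=1 u=1 r=1 q=1 v=1 y=0 x=0
t10.Δ5 clk=1 u=1 r=1 q=1 v=0 y=0 x=0
t11.Δ0 clk=1 u=1 r=1 q=1 v=0 y=0 x=0
t11.Δ1 clk=0 u=1 r=1 q=1 v=0 y=0 x=0
t12.Δ0 clk=0 u=1 r=1 q=1 v=0 y=0 x=0
t12.Δ1 clk=1 u=1 r=1 q=1 v=0 y=0 x=0
t12.Δ2 clk=1 u=1 r=1 q=1 v=0 y=0 x=1
t12.Δ3 clk=1 u=0 r=1 q=1 v=0 y=0 x=1
t12.Δ4 clk=1 u=0 r=1 q=1 v=0 y=1 x=1
t13.Δ0 clk=1 u=0 r=1 q=1 v=0 y=1 x=1
t13.Δ1 clk=0 u=0 r=1 q=1 v=0 y=1 x=1
t14.Δ0 clk=0 u=0 r=1 q=1 v=0 y=1 x=1
t14.Δ1 clk=1 u=0 r=1 q=1 v=0 y=1 x=1
t14.Δ2 clk=1 u=0 r=1 q=1 v=0 y=1 x=0
t14.Δ3 clk=1 u=1 r=1 q=1 v=0 y=1 x=0
t14.Δ4 clk=1 u=1 r=1 q=1 v=1 y=0 x=0
t14.Δ5 clk=1 u=1 r=1 q=1 v=0 y=0 x=0
t15.Δ0 clk=1 u=1 r=1 q=1 v=0 y=0 x=0
t15.Δ1 clk=0 u=1 r=1 q=1 v=0 y=0 x=0
t16.Δ0 clk=0 u=1 r=1 q=1 v=0 y=0 x=0
t16.Δ1 clk=1 u=1 r=1 q=1 v=0 y=0 x=0
t16.Δ2 clk=1 u=1 r=1 q=1 v=0 y=0 x=1
t16.Δ3 clk=1 u=0 r=1 q=1 v=0 y=0 x=1
t16.Δ4 clk=1 u=0 r=1 q=1 v=0 y=1 x=1
t17.Δ0 clk=1 u=0 r=1 q=1 v=0 y=1 x=1
t17.Δ1 clk=0 u=0 r=1 q=1 v=0 y=1 x=1
t18.Δ0 clk=0 u=0 r=1 q=1 v=0 y=1 x=1
t18.Δ1 clk=1 u=0 r=1 q=1 v=0 y=1 x=1
t18.Δ2 clk=1 u=0 r=1 q=1 v=0 y=1 x=0
t18.Δ3 clk=1 u=1 r=1 q=1 v=0 y=1 x=0
t18.Δ4 clk=1 u=1 r=1 q=1 v=1 y=0 x=0
t18.Δ5 clk=1 u=1 r=1 q=1 v=0 y=0 x=0

0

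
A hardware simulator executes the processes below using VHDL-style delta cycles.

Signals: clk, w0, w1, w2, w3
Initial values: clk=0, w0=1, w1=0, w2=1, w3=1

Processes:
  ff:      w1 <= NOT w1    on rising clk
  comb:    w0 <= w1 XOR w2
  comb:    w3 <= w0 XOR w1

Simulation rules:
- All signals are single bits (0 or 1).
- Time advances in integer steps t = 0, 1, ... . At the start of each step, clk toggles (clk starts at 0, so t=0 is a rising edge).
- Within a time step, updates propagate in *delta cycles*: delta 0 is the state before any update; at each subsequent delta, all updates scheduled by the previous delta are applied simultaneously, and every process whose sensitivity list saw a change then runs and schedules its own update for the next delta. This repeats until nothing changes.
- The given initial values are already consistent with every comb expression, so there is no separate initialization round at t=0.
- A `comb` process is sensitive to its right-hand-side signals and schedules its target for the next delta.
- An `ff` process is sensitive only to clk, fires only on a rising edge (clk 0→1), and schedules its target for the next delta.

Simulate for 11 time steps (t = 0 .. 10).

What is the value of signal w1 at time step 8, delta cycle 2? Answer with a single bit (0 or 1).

1

t0.Δ0 w3=1 clk=0 w0=1 w1=0 w2=1
t0.Δ1 w3=1 clk=1 w0=1 w1=0 w2=1
t0.Δ2 w3=1 clk=1 w0=1 w1=1 w2=1
t0.Δ3 w3=0 clk=1 w0=0 w1=1 w2=1
t0.Δ4 w3=1 clk=1 w0=0 w1=1 w2=1
t1.Δ0 w3=1 clk=1 w0=0 w1=1 w2=1
t1.Δ1 w3=1 clk=0 w0=0 w1=1 w2=1
t2.Δ0 w3=1 clk=0 w0=0 w1=1 w2=1
t2.Δ1 w3=1 clk=1 w0=0 w1=1 w2=1
t2.Δ2 w3=1 clk=1 w0=0 w1=0 w2=1
t2.Δ3 w3=0 clk=1 w0=1 w1=0 w2=1
t2.Δ4 w3=1 clk=1 w0=1 w1=0 w2=1
t3.Δ0 w3=1 clk=1 w0=1 w1=0 w2=1
t3.Δ1 w3=1 clk=0 w0=1 w1=0 w2=1
t4.Δ0 w3=1 clk=0 w0=1 w1=0 w2=1
t4.Δ1 w3=1 clk=1 w0=1 w1=0 w2=1
t4.Δ2 w3=1 clk=1 w0=1 w1=1 w2=1
t4.Δ3 w3=0 clk=1 w0=0 w1=1 w2=1
t4.Δ4 w3=1 clk=1 w0=0 w1=1 w2=1
t5.Δ0 w3=1 clk=1 w0=0 w1=1 w2=1
t5.Δ1 w3=1 clk=0 w0=0 w1=1 w2=1
t6.Δ0 w3=1 clk=0 w0=0 w1=1 w2=1
t6.Δ1 w3=1 clk=1 w0=0 w1=1 w2=1
t6.Δ2 w3=1 clk=1 w0=0 w1=0 w2=1
t6.Δ3 w3=0 clk=1 w0=1 w1=0 w2=1
t6.Δ4 w3=1 clk=1 w0=1 w1=0 w2=1
t7.Δ0 w3=1 clk=1 w0=1 w1=0 w2=1
t7.Δ1 w3=1 clk=0 w0=1 w1=0 w2=1
t8.Δ0 w3=1 clk=0 w0=1 w1=0 w2=1
t8.Δ1 w3=1 clk=1 w0=1 w1=0 w2=1
t8.Δ2 w3=1 clk=1 w0=1 w1=1 w2=1
t8.Δ3 w3=0 clk=1 w0=0 w1=1 w2=1
t8.Δ4 w3=1 clk=1 w0=0 w1=1 w2=1
t9.Δ0 w3=1 clk=1 w0=0 w1=1 w2=1
t9.Δ1 w3=1 clk=0 w0=0 w1=1 w2=1
t10.Δ0 w3=1 clk=0 w0=0 w1=1 w2=1
t10.Δ1 w3=1 clk=1 w0=0 w1=1 w2=1
t10.Δ2 w3=1 clk=1 w0=0 w1=0 w2=1
t10.Δ3 w3=0 clk=1 w0=1 w1=0 w2=1
t10.Δ4 w3=1 clk=1 w0=1 w1=0 w2=1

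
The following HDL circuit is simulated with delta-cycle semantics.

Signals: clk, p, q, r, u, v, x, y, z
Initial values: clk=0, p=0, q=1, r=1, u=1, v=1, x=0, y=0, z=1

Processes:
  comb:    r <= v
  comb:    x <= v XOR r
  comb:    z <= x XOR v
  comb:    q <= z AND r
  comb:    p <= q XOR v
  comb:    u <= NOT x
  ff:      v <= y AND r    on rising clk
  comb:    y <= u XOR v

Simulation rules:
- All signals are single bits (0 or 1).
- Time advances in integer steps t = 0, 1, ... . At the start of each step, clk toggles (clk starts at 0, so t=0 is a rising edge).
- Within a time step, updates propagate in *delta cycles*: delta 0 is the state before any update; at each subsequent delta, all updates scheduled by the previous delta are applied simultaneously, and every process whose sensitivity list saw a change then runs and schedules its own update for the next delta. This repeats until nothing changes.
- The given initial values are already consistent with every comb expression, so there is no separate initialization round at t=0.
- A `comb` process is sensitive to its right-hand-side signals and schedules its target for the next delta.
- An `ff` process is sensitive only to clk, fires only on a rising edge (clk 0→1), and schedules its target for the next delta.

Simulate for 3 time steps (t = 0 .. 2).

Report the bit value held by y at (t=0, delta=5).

0

t0.Δ0 p=0 r=1 u=1 y=0 z=1 q=1 v=1 x=0 clk=0
t0.Δ1 p=0 r=1 u=1 y=0 z=1 q=1 v=1 x=0 clk=1
t0.Δ2 p=0 r=1 u=1 y=0 z=1 q=1 v=0 x=0 clk=1
t0.Δ3 p=1 r=0 u=1 y=1 z=0 q=1 v=0 x=1 clk=1
t0.Δ4 p=1 r=0 u=0 y=1 z=1 q=0 v=0 x=0 clk=1
t0.Δ5 p=0 r=0 u=1 y=0 z=0 q=0 v=0 x=0 clk=1
t0.Δ6 p=0 r=0 u=1 y=1 z=0 q=0 v=0 x=0 clk=1
t1.Δ0 p=0 r=0 u=1 y=1 z=0 q=0 v=0 x=0 clk=1
t1.Δ1 p=0 r=0 u=1 y=1 z=0 q=0 v=0 x=0 clk=0
t2.Δ0 p=0 r=0 u=1 y=1 z=0 q=0 v=0 x=0 clk=0
t2.Δ1 p=0 r=0 u=1 y=1 z=0 q=0 v=0 x=0 clk=1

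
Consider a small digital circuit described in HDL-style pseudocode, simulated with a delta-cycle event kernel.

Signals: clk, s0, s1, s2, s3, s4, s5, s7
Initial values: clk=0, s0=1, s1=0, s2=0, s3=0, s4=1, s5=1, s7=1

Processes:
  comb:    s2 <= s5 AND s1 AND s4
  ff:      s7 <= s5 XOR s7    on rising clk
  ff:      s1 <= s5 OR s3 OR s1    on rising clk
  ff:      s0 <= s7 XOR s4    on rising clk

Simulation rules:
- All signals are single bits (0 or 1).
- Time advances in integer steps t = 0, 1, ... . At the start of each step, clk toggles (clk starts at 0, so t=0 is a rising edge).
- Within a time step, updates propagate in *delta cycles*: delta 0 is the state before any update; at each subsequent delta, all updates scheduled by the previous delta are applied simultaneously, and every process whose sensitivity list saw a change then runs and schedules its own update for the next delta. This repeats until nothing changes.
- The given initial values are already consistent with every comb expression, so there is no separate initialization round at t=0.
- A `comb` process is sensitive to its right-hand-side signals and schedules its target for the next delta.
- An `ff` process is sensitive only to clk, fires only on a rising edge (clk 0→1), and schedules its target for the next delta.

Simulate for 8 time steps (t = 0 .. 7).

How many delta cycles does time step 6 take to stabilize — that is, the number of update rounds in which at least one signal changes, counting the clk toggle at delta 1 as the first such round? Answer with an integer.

2

t=0 Δ0: s7=1 s1=0 s2=0 s4=1 s0=1 s3=0 s5=1 clk=0
  Δ1: clk:0→1
  Δ2: s7:1→0, s1:0→1, s0:1→0
  Δ3: s2:0→1
  (3Δ to stable)
t=1 Δ0: s7=0 s1=1 s2=1 s4=1 s0=0 s3=0 s5=1 clk=1
  Δ1: clk:1→0
  (1Δ to stable)
t=2 Δ0: s7=0 s1=1 s2=1 s4=1 s0=0 s3=0 s5=1 clk=0
  Δ1: clk:0→1
  Δ2: s7:0→1, s0:0→1
  (2Δ to stable)
t=3 Δ0: s7=1 s1=1 s2=1 s4=1 s0=1 s3=0 s5=1 clk=1
  Δ1: clk:1→0
  (1Δ to stable)
t=4 Δ0: s7=1 s1=1 s2=1 s4=1 s0=1 s3=0 s5=1 clk=0
  Δ1: clk:0→1
  Δ2: s7:1→0, s0:1→0
  (2Δ to stable)
t=5 Δ0: s7=0 s1=1 s2=1 s4=1 s0=0 s3=0 s5=1 clk=1
  Δ1: clk:1→0
  (1Δ to stable)
t=6 Δ0: s7=0 s1=1 s2=1 s4=1 s0=0 s3=0 s5=1 clk=0
  Δ1: clk:0→1
  Δ2: s7:0→1, s0:0→1
  (2Δ to stable)
t=7 Δ0: s7=1 s1=1 s2=1 s4=1 s0=1 s3=0 s5=1 clk=1
  Δ1: clk:1→0
  (1Δ to stable)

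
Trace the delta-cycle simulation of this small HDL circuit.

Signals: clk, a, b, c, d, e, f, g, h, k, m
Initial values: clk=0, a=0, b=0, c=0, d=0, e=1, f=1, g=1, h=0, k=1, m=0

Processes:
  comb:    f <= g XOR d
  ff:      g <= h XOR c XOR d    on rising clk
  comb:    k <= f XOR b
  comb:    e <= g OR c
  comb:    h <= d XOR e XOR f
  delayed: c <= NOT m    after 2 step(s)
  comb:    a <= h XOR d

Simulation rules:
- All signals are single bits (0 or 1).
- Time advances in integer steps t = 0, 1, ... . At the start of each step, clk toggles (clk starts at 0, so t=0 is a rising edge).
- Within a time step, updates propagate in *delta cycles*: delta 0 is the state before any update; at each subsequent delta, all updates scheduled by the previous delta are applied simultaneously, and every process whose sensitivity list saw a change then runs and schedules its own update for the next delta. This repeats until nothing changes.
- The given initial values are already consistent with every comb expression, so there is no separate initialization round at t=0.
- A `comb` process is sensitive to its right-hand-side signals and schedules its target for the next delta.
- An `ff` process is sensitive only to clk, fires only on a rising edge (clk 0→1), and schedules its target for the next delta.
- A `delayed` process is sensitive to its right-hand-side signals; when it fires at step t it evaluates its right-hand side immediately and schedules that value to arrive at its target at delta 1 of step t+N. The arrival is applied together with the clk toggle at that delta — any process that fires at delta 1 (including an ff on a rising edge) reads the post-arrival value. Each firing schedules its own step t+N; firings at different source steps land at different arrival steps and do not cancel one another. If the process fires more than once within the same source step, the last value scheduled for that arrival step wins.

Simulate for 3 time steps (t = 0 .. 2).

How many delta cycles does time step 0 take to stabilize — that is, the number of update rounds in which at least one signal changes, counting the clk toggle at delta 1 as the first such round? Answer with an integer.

t=0 Δ0: e=1 clk=0 h=0 f=1 c=0 g=1 k=1 b=0 m=0 a=0 d=0
  Δ1: clk:0→1
  Δ2: g:1→0
  Δ3: e:1→0, f:1→0
  Δ4: k:1→0
  (4Δ to stable)
t=1 Δ0: e=0 clk=1 h=0 f=0 c=0 g=0 k=0 b=0 m=0 a=0 d=0
  Δ1: clk:1→0
  (1Δ to stable)
t=2 Δ0: e=0 clk=0 h=0 f=0 c=0 g=0 k=0 b=0 m=0 a=0 d=0
  Δ1: clk:0→1
  (1Δ to stable)

4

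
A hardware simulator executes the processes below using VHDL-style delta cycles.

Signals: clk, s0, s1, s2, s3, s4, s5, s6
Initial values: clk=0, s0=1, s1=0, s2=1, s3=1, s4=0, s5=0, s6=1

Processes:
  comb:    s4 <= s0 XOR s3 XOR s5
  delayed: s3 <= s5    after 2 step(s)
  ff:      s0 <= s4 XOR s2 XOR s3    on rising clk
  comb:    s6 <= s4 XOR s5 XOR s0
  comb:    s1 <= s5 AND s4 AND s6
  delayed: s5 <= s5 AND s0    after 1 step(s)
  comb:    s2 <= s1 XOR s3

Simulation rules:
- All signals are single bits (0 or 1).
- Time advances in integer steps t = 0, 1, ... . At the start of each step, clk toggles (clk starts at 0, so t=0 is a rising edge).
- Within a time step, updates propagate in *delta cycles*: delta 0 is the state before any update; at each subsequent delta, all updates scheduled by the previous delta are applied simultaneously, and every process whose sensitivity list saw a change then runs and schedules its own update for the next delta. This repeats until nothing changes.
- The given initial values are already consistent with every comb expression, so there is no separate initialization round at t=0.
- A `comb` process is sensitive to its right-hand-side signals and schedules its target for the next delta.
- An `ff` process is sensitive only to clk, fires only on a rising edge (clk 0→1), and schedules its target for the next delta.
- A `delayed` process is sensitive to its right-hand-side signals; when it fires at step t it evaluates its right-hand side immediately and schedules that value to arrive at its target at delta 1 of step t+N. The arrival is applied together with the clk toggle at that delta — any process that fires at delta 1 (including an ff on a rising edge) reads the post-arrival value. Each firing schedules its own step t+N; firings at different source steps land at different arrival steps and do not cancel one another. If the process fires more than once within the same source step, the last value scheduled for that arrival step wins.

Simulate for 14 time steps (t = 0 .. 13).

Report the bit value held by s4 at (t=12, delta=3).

t=0 Δ0: clk=0 s4=0 s3=1 s5=0 s6=1 s1=0 s2=1 s0=1
  Δ1: clk:0→1
  Δ2: s0:1→0
  Δ3: s4:0→1, s6:1→0
  Δ4: s6:0→1
  (4Δ to stable)
t=1 Δ0: clk=1 s4=1 s3=1 s5=0 s6=1 s1=0 s2=1 s0=0
  Δ1: clk:1→0
  (1Δ to stable)
t=2 Δ0: clk=0 s4=1 s3=1 s5=0 s6=1 s1=0 s2=1 s0=0
  Δ1: clk:0→1
  Δ2: s0:0→1
  Δ3: s4:1→0, s6:1→0
  Δ4: s6:0→1
  (4Δ to stable)
t=3 Δ0: clk=1 s4=0 s3=1 s5=0 s6=1 s1=0 s2=1 s0=1
  Δ1: clk:1→0
  (1Δ to stable)
t=4 Δ0: clk=0 s4=0 s3=1 s5=0 s6=1 s1=0 s2=1 s0=1
  Δ1: clk:0→1
  Δ2: s0:1→0
  Δ3: s4:0→1, s6:1→0
  Δ4: s6:0→1
  (4Δ to stable)
t=5 Δ0: clk=1 s4=1 s3=1 s5=0 s6=1 s1=0 s2=1 s0=0
  Δ1: clk:1→0
  (1Δ to stable)
t=6 Δ0: clk=0 s4=1 s3=1 s5=0 s6=1 s1=0 s2=1 s0=0
  Δ1: clk:0→1
  Δ2: s0:0→1
  Δ3: s4:1→0, s6:1→0
  Δ4: s6:0→1
  (4Δ to stable)
t=7 Δ0: clk=1 s4=0 s3=1 s5=0 s6=1 s1=0 s2=1 s0=1
  Δ1: clk:1→0
  (1Δ to stable)
t=8 Δ0: clk=0 s4=0 s3=1 s5=0 s6=1 s1=0 s2=1 s0=1
  Δ1: clk:0→1
  Δ2: s0:1→0
  Δ3: s4:0→1, s6:1→0
  Δ4: s6:0→1
  (4Δ to stable)
t=9 Δ0: clk=1 s4=1 s3=1 s5=0 s6=1 s1=0 s2=1 s0=0
  Δ1: clk:1→0
  (1Δ to stable)
t=10 Δ0: clk=0 s4=1 s3=1 s5=0 s6=1 s1=0 s2=1 s0=0
  Δ1: clk:0→1
  Δ2: s0:0→1
  Δ3: s4:1→0, s6:1→0
  Δ4: s6:0→1
  (4Δ to stable)
t=11 Δ0: clk=1 s4=0 s3=1 s5=0 s6=1 s1=0 s2=1 s0=1
  Δ1: clk:1→0
  (1Δ to stable)
t=12 Δ0: clk=0 s4=0 s3=1 s5=0 s6=1 s1=0 s2=1 s0=1
  Δ1: clk:0→1
  Δ2: s0:1→0
  Δ3: s4:0→1, s6:1→0
  Δ4: s6:0→1
  (4Δ to stable)
t=13 Δ0: clk=1 s4=1 s3=1 s5=0 s6=1 s1=0 s2=1 s0=0
  Δ1: clk:1→0
  (1Δ to stable)

1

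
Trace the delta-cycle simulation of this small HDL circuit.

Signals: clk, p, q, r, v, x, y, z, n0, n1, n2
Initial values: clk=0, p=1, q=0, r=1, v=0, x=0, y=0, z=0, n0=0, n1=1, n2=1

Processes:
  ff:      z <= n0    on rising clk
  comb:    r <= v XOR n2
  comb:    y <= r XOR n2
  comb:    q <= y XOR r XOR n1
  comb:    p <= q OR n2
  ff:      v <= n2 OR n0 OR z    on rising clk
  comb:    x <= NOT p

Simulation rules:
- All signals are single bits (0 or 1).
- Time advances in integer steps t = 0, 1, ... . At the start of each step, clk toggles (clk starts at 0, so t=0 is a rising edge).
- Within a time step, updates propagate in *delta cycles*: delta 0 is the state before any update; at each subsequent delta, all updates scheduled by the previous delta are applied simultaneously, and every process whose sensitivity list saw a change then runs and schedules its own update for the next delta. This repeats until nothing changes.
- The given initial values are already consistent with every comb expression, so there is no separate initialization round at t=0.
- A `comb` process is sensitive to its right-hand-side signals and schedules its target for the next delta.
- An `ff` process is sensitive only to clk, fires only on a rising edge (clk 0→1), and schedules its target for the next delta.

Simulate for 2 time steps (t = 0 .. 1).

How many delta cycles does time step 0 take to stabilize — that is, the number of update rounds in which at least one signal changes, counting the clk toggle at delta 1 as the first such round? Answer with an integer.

[bits: r,n2,clk,x,n0,q,p,v,z,n1,y]
t=0: Δ0=11000010010 Δ1=11100010010 Δ2=11100011010 Δ3=01100011010 Δ4=01100111011 Δ5=01100011011 | 5Δ
t=1: Δ0=01100011011 Δ1=01000011011 | 1Δ

5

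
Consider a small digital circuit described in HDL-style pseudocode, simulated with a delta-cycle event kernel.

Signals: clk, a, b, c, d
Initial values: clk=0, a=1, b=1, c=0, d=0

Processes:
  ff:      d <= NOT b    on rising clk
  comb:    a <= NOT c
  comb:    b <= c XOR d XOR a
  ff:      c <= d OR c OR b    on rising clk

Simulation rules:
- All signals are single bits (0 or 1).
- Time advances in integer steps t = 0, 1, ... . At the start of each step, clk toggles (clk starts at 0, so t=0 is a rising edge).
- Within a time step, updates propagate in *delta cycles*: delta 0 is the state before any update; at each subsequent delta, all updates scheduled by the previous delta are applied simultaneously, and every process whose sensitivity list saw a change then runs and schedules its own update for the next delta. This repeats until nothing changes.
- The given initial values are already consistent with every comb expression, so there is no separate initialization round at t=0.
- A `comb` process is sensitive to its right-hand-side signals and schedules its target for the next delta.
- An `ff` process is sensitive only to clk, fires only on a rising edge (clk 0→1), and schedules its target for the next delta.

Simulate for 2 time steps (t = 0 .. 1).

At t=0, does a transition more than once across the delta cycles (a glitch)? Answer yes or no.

no

[bits: clk,b,c,a,d]
t=0: Δ0=01010 Δ1=11010 Δ2=11110 Δ3=10100 Δ4=11100 | 4Δ
t=1: Δ0=11100 Δ1=01100 | 1Δ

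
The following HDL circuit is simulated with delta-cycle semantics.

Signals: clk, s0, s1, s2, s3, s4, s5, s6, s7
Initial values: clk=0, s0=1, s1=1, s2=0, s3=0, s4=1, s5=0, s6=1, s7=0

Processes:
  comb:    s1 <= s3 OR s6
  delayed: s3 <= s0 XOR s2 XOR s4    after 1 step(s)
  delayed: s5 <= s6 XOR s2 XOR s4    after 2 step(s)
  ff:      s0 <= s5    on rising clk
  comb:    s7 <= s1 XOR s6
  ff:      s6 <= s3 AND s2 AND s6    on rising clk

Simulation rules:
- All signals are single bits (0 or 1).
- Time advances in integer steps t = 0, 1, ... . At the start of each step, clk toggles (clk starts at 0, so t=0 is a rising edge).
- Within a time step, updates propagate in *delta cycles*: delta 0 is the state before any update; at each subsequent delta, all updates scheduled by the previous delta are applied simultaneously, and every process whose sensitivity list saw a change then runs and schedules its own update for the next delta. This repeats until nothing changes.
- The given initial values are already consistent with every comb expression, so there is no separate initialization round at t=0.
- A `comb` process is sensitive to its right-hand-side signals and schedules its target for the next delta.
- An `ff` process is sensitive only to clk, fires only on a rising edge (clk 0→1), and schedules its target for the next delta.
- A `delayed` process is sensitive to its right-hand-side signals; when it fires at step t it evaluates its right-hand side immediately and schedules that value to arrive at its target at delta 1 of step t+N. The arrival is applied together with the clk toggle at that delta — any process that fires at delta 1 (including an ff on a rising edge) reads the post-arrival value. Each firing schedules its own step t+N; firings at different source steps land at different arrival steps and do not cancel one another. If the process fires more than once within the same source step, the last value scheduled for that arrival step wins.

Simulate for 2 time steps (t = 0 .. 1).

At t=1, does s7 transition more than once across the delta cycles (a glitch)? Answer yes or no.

no

t0.Δ0 s4=1 s6=1 s5=0 s3=0 clk=0 s0=1 s1=1 s2=0 s7=0
t0.Δ1 s4=1 s6=1 s5=0 s3=0 clk=1 s0=1 s1=1 s2=0 s7=0
t0.Δ2 s4=1 s6=0 s5=0 s3=0 clk=1 s0=0 s1=1 s2=0 s7=0
t0.Δ3 s4=1 s6=0 s5=0 s3=0 clk=1 s0=0 s1=0 s2=0 s7=1
t0.Δ4 s4=1 s6=0 s5=0 s3=0 clk=1 s0=0 s1=0 s2=0 s7=0
t1.Δ0 s4=1 s6=0 s5=0 s3=0 clk=1 s0=0 s1=0 s2=0 s7=0
t1.Δ1 s4=1 s6=0 s5=0 s3=1 clk=0 s0=0 s1=0 s2=0 s7=0
t1.Δ2 s4=1 s6=0 s5=0 s3=1 clk=0 s0=0 s1=1 s2=0 s7=0
t1.Δ3 s4=1 s6=0 s5=0 s3=1 clk=0 s0=0 s1=1 s2=0 s7=1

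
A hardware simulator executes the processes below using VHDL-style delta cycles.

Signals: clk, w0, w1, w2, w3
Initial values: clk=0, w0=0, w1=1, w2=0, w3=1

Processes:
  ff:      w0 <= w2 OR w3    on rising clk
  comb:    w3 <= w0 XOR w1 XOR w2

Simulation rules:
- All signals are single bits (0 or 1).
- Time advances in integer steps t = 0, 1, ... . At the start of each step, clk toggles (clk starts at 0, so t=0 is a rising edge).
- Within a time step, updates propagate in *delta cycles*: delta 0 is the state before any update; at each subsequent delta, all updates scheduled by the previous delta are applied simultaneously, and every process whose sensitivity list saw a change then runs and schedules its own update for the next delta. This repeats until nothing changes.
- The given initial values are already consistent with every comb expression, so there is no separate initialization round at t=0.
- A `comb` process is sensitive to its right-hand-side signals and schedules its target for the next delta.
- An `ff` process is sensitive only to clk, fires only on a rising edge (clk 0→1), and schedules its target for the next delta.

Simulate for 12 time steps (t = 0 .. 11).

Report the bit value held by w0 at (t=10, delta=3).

0

t0.Δ0 w3=1 w0=0 w1=1 w2=0 clk=0
t0.Δ1 w3=1 w0=0 w1=1 w2=0 clk=1
t0.Δ2 w3=1 w0=1 w1=1 w2=0 clk=1
t0.Δ3 w3=0 w0=1 w1=1 w2=0 clk=1
t1.Δ0 w3=0 w0=1 w1=1 w2=0 clk=1
t1.Δ1 w3=0 w0=1 w1=1 w2=0 clk=0
t2.Δ0 w3=0 w0=1 w1=1 w2=0 clk=0
t2.Δ1 w3=0 w0=1 w1=1 w2=0 clk=1
t2.Δ2 w3=0 w0=0 w1=1 w2=0 clk=1
t2.Δ3 w3=1 w0=0 w1=1 w2=0 clk=1
t3.Δ0 w3=1 w0=0 w1=1 w2=0 clk=1
t3.Δ1 w3=1 w0=0 w1=1 w2=0 clk=0
t4.Δ0 w3=1 w0=0 w1=1 w2=0 clk=0
t4.Δ1 w3=1 w0=0 w1=1 w2=0 clk=1
t4.Δ2 w3=1 w0=1 w1=1 w2=0 clk=1
t4.Δ3 w3=0 w0=1 w1=1 w2=0 clk=1
t5.Δ0 w3=0 w0=1 w1=1 w2=0 clk=1
t5.Δ1 w3=0 w0=1 w1=1 w2=0 clk=0
t6.Δ0 w3=0 w0=1 w1=1 w2=0 clk=0
t6.Δ1 w3=0 w0=1 w1=1 w2=0 clk=1
t6.Δ2 w3=0 w0=0 w1=1 w2=0 clk=1
t6.Δ3 w3=1 w0=0 w1=1 w2=0 clk=1
t7.Δ0 w3=1 w0=0 w1=1 w2=0 clk=1
t7.Δ1 w3=1 w0=0 w1=1 w2=0 clk=0
t8.Δ0 w3=1 w0=0 w1=1 w2=0 clk=0
t8.Δ1 w3=1 w0=0 w1=1 w2=0 clk=1
t8.Δ2 w3=1 w0=1 w1=1 w2=0 clk=1
t8.Δ3 w3=0 w0=1 w1=1 w2=0 clk=1
t9.Δ0 w3=0 w0=1 w1=1 w2=0 clk=1
t9.Δ1 w3=0 w0=1 w1=1 w2=0 clk=0
t10.Δ0 w3=0 w0=1 w1=1 w2=0 clk=0
t10.Δ1 w3=0 w0=1 w1=1 w2=0 clk=1
t10.Δ2 w3=0 w0=0 w1=1 w2=0 clk=1
t10.Δ3 w3=1 w0=0 w1=1 w2=0 clk=1
t11.Δ0 w3=1 w0=0 w1=1 w2=0 clk=1
t11.Δ1 w3=1 w0=0 w1=1 w2=0 clk=0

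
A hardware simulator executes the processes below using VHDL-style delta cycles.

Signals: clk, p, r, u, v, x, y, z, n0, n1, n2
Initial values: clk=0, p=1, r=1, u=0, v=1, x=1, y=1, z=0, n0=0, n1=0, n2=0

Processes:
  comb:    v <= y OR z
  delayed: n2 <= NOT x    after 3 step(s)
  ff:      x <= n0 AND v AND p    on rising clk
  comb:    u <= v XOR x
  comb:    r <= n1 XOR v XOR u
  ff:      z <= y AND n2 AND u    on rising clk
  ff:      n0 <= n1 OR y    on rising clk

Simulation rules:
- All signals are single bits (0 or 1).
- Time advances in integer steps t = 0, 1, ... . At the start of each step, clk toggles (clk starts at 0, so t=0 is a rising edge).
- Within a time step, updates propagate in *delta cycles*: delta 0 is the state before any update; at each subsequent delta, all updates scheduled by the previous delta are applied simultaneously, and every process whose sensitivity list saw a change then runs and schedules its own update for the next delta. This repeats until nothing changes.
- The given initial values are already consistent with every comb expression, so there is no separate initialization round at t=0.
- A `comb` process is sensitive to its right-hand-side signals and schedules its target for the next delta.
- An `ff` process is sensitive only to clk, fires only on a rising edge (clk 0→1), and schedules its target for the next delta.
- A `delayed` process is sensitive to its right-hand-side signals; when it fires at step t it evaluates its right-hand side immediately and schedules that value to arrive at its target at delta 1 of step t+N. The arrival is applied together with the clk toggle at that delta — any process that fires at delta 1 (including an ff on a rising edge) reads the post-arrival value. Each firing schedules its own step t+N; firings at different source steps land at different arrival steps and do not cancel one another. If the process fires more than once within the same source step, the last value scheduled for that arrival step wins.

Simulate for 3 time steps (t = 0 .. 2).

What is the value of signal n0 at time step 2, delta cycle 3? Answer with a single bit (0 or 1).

t0.Δ0 u=0 z=0 n0=0 v=1 y=1 p=1 x=1 n2=0 n1=0 r=1 clk=0
t0.Δ1 u=0 z=0 n0=0 v=1 y=1 p=1 x=1 n2=0 n1=0 r=1 clk=1
t0.Δ2 u=0 z=0 n0=1 v=1 y=1 p=1 x=0 n2=0 n1=0 r=1 clk=1
t0.Δ3 u=1 z=0 n0=1 v=1 y=1 p=1 x=0 n2=0 n1=0 r=1 clk=1
t0.Δ4 u=1 z=0 n0=1 v=1 y=1 p=1 x=0 n2=0 n1=0 r=0 clk=1
t1.Δ0 u=1 z=0 n0=1 v=1 y=1 p=1 x=0 n2=0 n1=0 r=0 clk=1
t1.Δ1 u=1 z=0 n0=1 v=1 y=1 p=1 x=0 n2=0 n1=0 r=0 clk=0
t2.Δ0 u=1 z=0 n0=1 v=1 y=1 p=1 x=0 n2=0 n1=0 r=0 clk=0
t2.Δ1 u=1 z=0 n0=1 v=1 y=1 p=1 x=0 n2=0 n1=0 r=0 clk=1
t2.Δ2 u=1 z=0 n0=1 v=1 y=1 p=1 x=1 n2=0 n1=0 r=0 clk=1
t2.Δ3 u=0 z=0 n0=1 v=1 y=1 p=1 x=1 n2=0 n1=0 r=0 clk=1
t2.Δ4 u=0 z=0 n0=1 v=1 y=1 p=1 x=1 n2=0 n1=0 r=1 clk=1

1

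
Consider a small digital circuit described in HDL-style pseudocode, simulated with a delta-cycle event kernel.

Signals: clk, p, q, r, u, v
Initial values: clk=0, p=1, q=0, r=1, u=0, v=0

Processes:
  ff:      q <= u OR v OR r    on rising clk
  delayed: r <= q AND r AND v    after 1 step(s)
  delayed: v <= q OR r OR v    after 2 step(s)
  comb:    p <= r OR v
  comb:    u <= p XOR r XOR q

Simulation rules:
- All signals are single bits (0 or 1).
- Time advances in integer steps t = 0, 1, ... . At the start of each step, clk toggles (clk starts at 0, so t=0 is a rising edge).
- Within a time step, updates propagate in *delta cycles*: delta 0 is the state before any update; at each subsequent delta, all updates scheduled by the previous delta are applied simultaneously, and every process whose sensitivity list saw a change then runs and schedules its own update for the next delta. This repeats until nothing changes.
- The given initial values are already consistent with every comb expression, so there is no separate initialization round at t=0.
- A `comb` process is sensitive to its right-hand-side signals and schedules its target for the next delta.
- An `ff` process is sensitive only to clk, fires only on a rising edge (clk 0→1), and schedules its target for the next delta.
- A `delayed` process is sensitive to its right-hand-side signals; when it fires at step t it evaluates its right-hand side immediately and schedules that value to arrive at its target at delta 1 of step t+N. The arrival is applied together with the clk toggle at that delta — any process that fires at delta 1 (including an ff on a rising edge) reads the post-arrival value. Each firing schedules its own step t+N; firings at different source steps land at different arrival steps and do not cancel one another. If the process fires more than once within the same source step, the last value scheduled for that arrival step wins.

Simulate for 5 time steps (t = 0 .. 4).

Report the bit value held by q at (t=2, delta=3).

[bits: q,r,v,clk,u,p]
t=0: Δ0=010001 Δ1=010101 Δ2=110101 Δ3=110111 | 3Δ
t=1: Δ0=110111 Δ1=100011 Δ2=100000 Δ3=100010 | 3Δ
t=2: Δ0=100010 Δ1=101110 Δ2=101111 Δ3=101101 | 3Δ
t=3: Δ0=101101 Δ1=101001 | 1Δ
t=4: Δ0=101001 Δ1=101101 | 1Δ

1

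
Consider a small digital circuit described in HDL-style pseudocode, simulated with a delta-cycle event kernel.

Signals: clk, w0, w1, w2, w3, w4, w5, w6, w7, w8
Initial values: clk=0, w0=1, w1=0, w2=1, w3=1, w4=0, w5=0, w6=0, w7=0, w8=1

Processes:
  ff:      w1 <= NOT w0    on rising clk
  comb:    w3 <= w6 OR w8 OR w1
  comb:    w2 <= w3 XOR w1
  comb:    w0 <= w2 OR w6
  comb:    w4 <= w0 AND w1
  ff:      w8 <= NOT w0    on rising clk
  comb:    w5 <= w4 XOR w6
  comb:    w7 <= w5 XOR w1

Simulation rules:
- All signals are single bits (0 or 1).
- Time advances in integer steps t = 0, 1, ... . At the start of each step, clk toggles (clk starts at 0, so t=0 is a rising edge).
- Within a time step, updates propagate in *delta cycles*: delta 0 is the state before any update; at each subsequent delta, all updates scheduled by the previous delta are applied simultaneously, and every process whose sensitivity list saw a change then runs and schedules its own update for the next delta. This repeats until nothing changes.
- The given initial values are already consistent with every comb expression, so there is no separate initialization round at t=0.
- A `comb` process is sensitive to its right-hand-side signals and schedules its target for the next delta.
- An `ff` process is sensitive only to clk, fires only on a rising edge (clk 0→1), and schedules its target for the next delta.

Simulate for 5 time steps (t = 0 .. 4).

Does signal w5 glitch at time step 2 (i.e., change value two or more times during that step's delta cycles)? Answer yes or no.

yes

[bits: w4,w1,w2,w6,w5,w7,w8,w3,clk,w0]
t=0: Δ0=0010001101 Δ1=0010001111 Δ2=0010000111 Δ3=0010000011 Δ4=0000000011 Δ5=0000000010 | 5Δ
t=1: Δ0=0000000010 Δ1=0000000000 | 1Δ
t=2: Δ0=0000000000 Δ1=0000000010 Δ2=0100001010 Δ3=0110011110 Δ4=0100011111 Δ5=1100011110 Δ6=0100111110 Δ7=0100001110 Δ8=0100011110 | 8Δ
t=3: Δ0=0100011110 Δ1=0100011100 | 1Δ
t=4: Δ0=0100011100 Δ1=0100011110 | 1Δ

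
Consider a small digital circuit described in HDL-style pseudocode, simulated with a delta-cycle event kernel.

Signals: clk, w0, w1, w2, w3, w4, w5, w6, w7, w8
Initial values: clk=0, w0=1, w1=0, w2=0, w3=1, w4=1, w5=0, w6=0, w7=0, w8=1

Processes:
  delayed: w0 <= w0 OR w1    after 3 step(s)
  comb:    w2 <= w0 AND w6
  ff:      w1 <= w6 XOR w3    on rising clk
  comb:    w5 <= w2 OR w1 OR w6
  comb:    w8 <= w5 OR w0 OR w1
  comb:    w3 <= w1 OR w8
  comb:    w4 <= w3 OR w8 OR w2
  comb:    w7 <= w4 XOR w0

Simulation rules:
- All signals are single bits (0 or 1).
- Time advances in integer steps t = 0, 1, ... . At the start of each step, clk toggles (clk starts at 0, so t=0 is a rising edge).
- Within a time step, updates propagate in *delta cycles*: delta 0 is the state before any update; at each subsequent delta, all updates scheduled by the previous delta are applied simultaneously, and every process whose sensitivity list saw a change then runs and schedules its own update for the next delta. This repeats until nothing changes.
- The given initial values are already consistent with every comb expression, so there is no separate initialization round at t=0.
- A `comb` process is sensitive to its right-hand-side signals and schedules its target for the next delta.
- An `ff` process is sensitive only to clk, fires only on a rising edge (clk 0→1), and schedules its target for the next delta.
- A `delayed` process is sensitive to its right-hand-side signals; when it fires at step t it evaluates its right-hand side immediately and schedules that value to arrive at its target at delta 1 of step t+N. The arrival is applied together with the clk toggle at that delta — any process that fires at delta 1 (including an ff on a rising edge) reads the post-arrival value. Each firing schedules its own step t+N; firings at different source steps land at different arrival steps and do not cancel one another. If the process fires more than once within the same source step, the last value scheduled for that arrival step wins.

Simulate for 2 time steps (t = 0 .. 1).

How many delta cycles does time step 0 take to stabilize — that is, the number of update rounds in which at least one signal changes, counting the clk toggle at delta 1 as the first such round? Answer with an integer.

t0.Δ0 w7=0 w6=0 w5=0 clk=0 w2=0 w1=0 w3=1 w4=1 w8=1 w0=1
t0.Δ1 w7=0 w6=0 w5=0 clk=1 w2=0 w1=0 w3=1 w4=1 w8=1 w0=1
t0.Δ2 w7=0 w6=0 w5=0 clk=1 w2=0 w1=1 w3=1 w4=1 w8=1 w0=1
t0.Δ3 w7=0 w6=0 w5=1 clk=1 w2=0 w1=1 w3=1 w4=1 w8=1 w0=1
t1.Δ0 w7=0 w6=0 w5=1 clk=1 w2=0 w1=1 w3=1 w4=1 w8=1 w0=1
t1.Δ1 w7=0 w6=0 w5=1 clk=0 w2=0 w1=1 w3=1 w4=1 w8=1 w0=1

3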